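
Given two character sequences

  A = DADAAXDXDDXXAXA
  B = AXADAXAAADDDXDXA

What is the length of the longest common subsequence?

Match D [1,4] → A [2,7] → A [4,8] → A [5,9] → D [7,10] → D [9,11] → D [10,12] → X [11,13] → X [14,15] → A [15,16] — 10 characters in the same relative order in both. The LCS DP gives dp[15][16] = 10, so this is optimal.

10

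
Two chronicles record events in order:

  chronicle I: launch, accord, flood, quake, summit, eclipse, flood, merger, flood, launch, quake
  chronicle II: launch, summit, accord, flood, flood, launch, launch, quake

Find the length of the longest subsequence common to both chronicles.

6

Taking launch [1,1], accord [2,3], flood [3,4], flood [7,5], launch [10,7], quake [11,8] gives a common subsequence of length 6. Since dp[11][8] = 6, nothing longer is possible.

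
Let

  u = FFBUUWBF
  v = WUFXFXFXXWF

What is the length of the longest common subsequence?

Pick F [1,5] → F [2,7] → W [6,10] → F [8,11]; all 4 characters appear in both, in order. dp[8][11] = 4 confirms this is the maximum.

4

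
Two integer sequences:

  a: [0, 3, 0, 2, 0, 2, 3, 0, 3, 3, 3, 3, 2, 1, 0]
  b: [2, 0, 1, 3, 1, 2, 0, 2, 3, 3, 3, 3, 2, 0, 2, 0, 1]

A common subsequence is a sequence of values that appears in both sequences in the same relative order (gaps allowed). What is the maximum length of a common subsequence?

11

Match 0 at a[1]=b[2], 3 at a[2]=b[4], 2 at a[4]=b[6], 0 at a[5]=b[7], 2 at a[6]=b[8], 3 at a[7]=b[9], 3 at a[9]=b[10], 3 at a[10]=b[11], 3 at a[11]=b[12], 2 at a[13]=b[15], 1 at a[14]=b[17] — 11 values in the same relative order in both. The LCS DP gives dp[15][17] = 11, so this is optimal.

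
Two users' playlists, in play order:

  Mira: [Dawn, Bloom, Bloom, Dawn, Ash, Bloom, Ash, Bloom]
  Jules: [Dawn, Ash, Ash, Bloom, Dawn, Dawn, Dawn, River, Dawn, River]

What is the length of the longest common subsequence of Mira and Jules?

4

Taking Dawn (Mira #4, Jules #1), Ash (Mira #5, Jules #2), Ash (Mira #7, Jules #3), Bloom (Mira #8, Jules #4) gives a common subsequence of length 4. Since dp[8][10] = 4, nothing longer is possible.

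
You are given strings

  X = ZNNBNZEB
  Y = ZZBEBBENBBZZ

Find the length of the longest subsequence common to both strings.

Taking Z [1,2]; then N [2,8]; then B [4,10]; then Z [6,12] gives a common subsequence of length 4, and the DP table's final entry dp[8][12] is also 4, so no common subsequence is longer.

4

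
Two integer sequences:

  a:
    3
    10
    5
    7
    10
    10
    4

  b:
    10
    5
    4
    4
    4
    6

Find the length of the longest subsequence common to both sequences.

3

Match 10 (a #2, b #1), then 5 (a #3, b #2), then 4 (a #7, b #5) — 3 values in the same relative order in both. dp[7][6] = 3 confirms this is the maximum.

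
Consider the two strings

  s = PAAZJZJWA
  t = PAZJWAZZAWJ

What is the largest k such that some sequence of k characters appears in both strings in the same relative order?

Match P (s #1, t #1), then A (s #2, t #2), then A (s #3, t #6), then Z (s #4, t #7), then Z (s #6, t #8), then J (s #7, t #11) — 6 characters in the same relative order in both. Since dp[9][11] = 6, nothing longer is possible.

6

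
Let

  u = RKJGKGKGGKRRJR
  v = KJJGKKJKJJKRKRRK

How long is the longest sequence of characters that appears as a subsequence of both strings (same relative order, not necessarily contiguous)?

Match K (u #2, v #1), then J (u #3, v #3), then G (u #4, v #4), then K (u #5, v #6), then K (u #7, v #8), then K (u #10, v #11), then R (u #11, v #12), then R (u #12, v #14), then R (u #14, v #15) — 9 characters in the same relative order in both. dp[14][16] = 9 confirms this is the maximum.

9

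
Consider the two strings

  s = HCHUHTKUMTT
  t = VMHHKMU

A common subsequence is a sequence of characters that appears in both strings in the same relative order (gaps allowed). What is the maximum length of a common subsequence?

Let dp[i][j] be the LCS length of the first i characters of s and the first j characters of t. dp[i][j] = dp[i-1][j-1]+1 when the i-th and j-th characters match, else max(dp[i-1][j], dp[i][j-1]).
    ·  V  M  H  H  K  M  U
 ·  0  0  0  0  0  0  0  0
 H  0  0  0  1  1  1  1  1
 C  0  0  0  1  1  1  1  1
 H  0  0  0  1  2  2  2  2
 U  0  0  0  1  2  2  2  3
 H  0  0  0  1  2  2  2  3
 T  0  0  0  1  2  2  2  3
 K  0  0  0  1  2  3  3  3
 U  0  0  0  1  2  3  3  4
 M  0  0  1  1  2  3  4  4
 T  0  0  1  1  2  3  4  4
 T  0  0  1  1  2  3  4  4
dp[11][7] = 4. One LCS (by backtracking along matches): HHKU.

4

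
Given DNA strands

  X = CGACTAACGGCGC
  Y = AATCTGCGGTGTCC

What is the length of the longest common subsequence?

Taking A [3,2], then C [4,4], then T [5,5], then C [8,7], then G [9,9], then G [10,11], then C [11,13], then C [13,14] gives a common subsequence of length 8. Since dp[13][14] = 8, nothing longer is possible.

8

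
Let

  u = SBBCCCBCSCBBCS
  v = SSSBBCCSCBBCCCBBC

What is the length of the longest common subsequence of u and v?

Taking S at u[1]=v[3] → B at u[2]=v[4] → B at u[3]=v[5] → C at u[4]=v[6] → C at u[5]=v[7] → C at u[6]=v[9] → B at u[7]=v[11] → C at u[8]=v[13] → C at u[10]=v[14] → B at u[11]=v[15] → B at u[12]=v[16] → C at u[13]=v[17] gives a common subsequence of length 12, and the DP table's final entry dp[14][17] is also 12, so no common subsequence is longer.

12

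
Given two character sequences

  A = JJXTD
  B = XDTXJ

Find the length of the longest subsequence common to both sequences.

Pick X at A[3]=B[1] → T at A[4]=B[3]; all 2 characters appear in both, in order, and the DP table's final entry dp[5][5] is also 2, so no common subsequence is longer.

2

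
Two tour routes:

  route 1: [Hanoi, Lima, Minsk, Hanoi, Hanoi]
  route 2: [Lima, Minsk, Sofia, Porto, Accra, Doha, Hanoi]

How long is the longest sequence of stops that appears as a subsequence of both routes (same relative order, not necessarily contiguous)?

3

One common subsequence of length 3: Lima [2,1], Minsk [3,2], Hanoi [5,7]. Since dp[5][7] = 3, nothing longer is possible.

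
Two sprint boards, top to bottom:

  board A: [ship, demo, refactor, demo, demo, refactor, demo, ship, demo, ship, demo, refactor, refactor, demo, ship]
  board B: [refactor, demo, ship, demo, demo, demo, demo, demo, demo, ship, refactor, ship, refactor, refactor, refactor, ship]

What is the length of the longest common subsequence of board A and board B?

Pick ship (board A #1, board B #3), demo (board A #2, board B #6), demo (board A #4, board B #7), demo (board A #5, board B #8), demo (board A #7, board B #9), ship (board A #8, board B #10), ship (board A #10, board B #12), refactor (board A #12, board B #14), refactor (board A #13, board B #15), ship (board A #15, board B #16); all 10 tasks appear in both, in order, and the DP table's final entry dp[15][16] is also 10, so no common subsequence is longer.

10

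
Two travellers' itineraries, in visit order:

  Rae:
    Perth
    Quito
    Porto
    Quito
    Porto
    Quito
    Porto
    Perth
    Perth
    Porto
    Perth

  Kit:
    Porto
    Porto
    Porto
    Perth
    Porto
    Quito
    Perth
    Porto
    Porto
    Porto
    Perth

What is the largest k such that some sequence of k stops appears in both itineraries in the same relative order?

One common subsequence of length 7: Perth at Rae[1]=Kit[4] → Porto at Rae[3]=Kit[5] → Quito at Rae[4]=Kit[6] → Porto at Rae[5]=Kit[8] → Porto at Rae[7]=Kit[9] → Porto at Rae[10]=Kit[10] → Perth at Rae[11]=Kit[11]. Since dp[11][11] = 7, nothing longer is possible.

7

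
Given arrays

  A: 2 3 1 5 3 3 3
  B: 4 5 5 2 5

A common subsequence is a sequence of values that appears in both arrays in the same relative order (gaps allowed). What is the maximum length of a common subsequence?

Let dp[i][j] be the LCS length of the first i values of A and the first j values of B. dp[i][j] = dp[i-1][j-1]+1 when the i-th and j-th values match, else max(dp[i-1][j], dp[i][j-1]).
    ·  4  5  5  2  5
 ·  0  0  0  0  0  0
 2  0  0  0  0  1  1
 3  0  0  0  0  1  1
 1  0  0  0  0  1  1
 5  0  0  1  1  1  2
 3  0  0  1  1  1  2
 3  0  0  1  1  1  2
 3  0  0  1  1  1  2
dp[7][5] = 2. One LCS (by backtracking along matches): 2, 5.

2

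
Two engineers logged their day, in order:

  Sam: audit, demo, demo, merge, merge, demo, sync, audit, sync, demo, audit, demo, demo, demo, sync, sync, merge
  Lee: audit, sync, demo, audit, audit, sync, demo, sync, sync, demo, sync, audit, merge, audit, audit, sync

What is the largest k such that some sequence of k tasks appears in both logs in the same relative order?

Taking audit at Sam[1]=Lee[1]; then demo at Sam[2]=Lee[3]; then demo at Sam[3]=Lee[7]; then demo at Sam[6]=Lee[10]; then sync at Sam[7]=Lee[11]; then audit at Sam[8]=Lee[14]; then audit at Sam[11]=Lee[15]; then sync at Sam[16]=Lee[16] gives a common subsequence of length 8. Since dp[17][16] = 8, nothing longer is possible.

8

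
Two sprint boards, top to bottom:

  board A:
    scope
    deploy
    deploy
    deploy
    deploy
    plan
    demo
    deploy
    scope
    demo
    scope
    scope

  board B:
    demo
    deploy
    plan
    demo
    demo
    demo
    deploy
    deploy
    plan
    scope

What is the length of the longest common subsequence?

Taking deploy at board A[2]=board B[2]; then deploy at board A[4]=board B[7]; then deploy at board A[5]=board B[8]; then plan at board A[6]=board B[9]; then scope at board A[12]=board B[10] gives a common subsequence of length 5. dp[12][10] = 5 confirms this is the maximum.

5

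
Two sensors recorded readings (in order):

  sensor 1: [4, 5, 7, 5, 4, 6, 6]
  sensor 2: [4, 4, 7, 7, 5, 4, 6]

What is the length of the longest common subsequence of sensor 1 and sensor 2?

Let dp[i][j] be the LCS length of the first i values of sensor 1 and the first j values of sensor 2. dp[i][j] = dp[i-1][j-1]+1 when the i-th and j-th values match, else max(dp[i-1][j], dp[i][j-1]).
    ·  4  4  7  7  5  4  6
 ·  0  0  0  0  0  0  0  0
 4  0  1  1  1  1  1  1  1
 5  0  1  1  1  1  2  2  2
 7  0  1  1  2  2  2  2  2
 5  0  1  1  2  2  3  3  3
 4  0  1  2  2  2  3  4  4
 6  0  1  2  2  2  3  4  5
 6  0  1  2  2  2  3  4  5
dp[7][7] = 5. One LCS (by backtracking along matches): 4, 7, 5, 4, 6.

5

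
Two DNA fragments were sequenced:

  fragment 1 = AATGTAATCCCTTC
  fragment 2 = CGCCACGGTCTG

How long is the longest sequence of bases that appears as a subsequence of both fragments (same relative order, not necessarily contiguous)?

Taking G (fragment 1 #4, fragment 2 #2), then C (fragment 1 #9, fragment 2 #3), then C (fragment 1 #10, fragment 2 #4), then C (fragment 1 #11, fragment 2 #6), then T (fragment 1 #12, fragment 2 #9), then T (fragment 1 #13, fragment 2 #11) gives a common subsequence of length 6, and the DP table's final entry dp[14][12] is also 6, so no common subsequence is longer.

6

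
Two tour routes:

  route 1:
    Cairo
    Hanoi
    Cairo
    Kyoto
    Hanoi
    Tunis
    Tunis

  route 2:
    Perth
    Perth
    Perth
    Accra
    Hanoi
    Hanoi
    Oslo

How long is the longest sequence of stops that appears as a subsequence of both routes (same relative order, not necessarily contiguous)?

2

Taking Hanoi [2,5]; then Hanoi [5,6] gives a common subsequence of length 2, and the DP table's final entry dp[7][7] is also 2, so no common subsequence is longer.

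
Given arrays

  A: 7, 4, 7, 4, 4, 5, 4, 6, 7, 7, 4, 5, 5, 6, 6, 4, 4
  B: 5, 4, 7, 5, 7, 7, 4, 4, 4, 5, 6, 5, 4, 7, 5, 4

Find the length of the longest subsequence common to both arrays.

Pick 4 [2,2]; then 7 [3,3]; then 5 [6,4]; then 7 [9,5]; then 7 [10,6]; then 4 [11,9]; then 5 [12,10]; then 5 [13,12]; then 4 [16,13]; then 4 [17,16]; all 10 values appear in both, in order. Since dp[17][16] = 10, nothing longer is possible.

10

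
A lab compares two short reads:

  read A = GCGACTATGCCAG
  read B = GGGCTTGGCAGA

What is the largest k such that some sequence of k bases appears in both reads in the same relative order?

Taking G (read A #1, read B #2), then G (read A #3, read B #3), then C (read A #5, read B #4), then T (read A #6, read B #5), then T (read A #8, read B #6), then G (read A #9, read B #8), then C (read A #11, read B #9), then A (read A #12, read B #10), then G (read A #13, read B #11) gives a common subsequence of length 9, and the DP table's final entry dp[13][12] is also 9, so no common subsequence is longer.

9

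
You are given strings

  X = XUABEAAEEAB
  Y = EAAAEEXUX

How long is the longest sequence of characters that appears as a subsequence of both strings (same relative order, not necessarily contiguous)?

Taking A [3,2], then A [6,3], then A [7,4], then E [8,5], then E [9,6] gives a common subsequence of length 5, and the DP table's final entry dp[11][9] is also 5, so no common subsequence is longer.

5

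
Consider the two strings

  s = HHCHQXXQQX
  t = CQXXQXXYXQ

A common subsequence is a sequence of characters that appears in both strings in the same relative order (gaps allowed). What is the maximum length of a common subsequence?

Let dp[i][j] be the LCS length of the first i characters of s and the first j characters of t. dp[i][j] = dp[i-1][j-1]+1 when the i-th and j-th characters match, else max(dp[i-1][j], dp[i][j-1]).
    ·  C  Q  X  X  Q  X  X  Y  X  Q
 ·  0  0  0  0  0  0  0  0  0  0  0
 H  0  0  0  0  0  0  0  0  0  0  0
 H  0  0  0  0  0  0  0  0  0  0  0
 C  0  1  1  1  1  1  1  1  1  1  1
 H  0  1  1  1  1  1  1  1  1  1  1
 Q  0  1  2  2  2  2  2  2  2  2  2
 X  0  1  2  3  3  3  3  3  3  3  3
 X  0  1  2  3  4  4  4  4  4  4  4
 Q  0  1  2  3  4  5  5  5  5  5  5
 Q  0  1  2  3  4  5  5  5  5  5  6
 X  0  1  2  3  4  5  6  6  6  6  6
dp[10][10] = 6. One LCS (by backtracking along matches): CQXXQQ.

6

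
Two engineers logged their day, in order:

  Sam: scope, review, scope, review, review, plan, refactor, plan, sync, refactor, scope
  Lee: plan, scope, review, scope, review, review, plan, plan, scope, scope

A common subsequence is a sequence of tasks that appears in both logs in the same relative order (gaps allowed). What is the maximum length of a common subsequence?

Taking scope (Sam #1, Lee #2), review (Sam #2, Lee #3), scope (Sam #3, Lee #4), review (Sam #4, Lee #5), review (Sam #5, Lee #6), plan (Sam #6, Lee #7), plan (Sam #8, Lee #8), scope (Sam #11, Lee #10) gives a common subsequence of length 8, and the DP table's final entry dp[11][10] is also 8, so no common subsequence is longer.

8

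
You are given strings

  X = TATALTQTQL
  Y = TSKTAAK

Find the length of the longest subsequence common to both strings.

3

Taking T (X #1, Y #4), then A (X #2, Y #5), then A (X #4, Y #6) gives a common subsequence of length 3, and the DP table's final entry dp[10][7] is also 3, so no common subsequence is longer.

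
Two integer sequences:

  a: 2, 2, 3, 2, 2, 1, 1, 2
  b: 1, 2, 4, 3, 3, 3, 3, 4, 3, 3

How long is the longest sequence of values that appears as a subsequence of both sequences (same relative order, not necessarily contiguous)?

One common subsequence of length 2: 2 at a[1]=b[2] → 3 at a[3]=b[10]. dp[8][10] = 2 confirms this is the maximum.

2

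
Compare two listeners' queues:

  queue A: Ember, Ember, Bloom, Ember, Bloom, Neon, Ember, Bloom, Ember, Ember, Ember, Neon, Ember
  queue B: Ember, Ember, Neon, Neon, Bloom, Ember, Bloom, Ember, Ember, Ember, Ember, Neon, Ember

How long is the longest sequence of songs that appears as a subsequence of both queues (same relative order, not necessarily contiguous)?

Pick Ember [1,1], Ember [2,2], Bloom [3,5], Ember [4,6], Bloom [5,7], Ember [7,8], Ember [9,9], Ember [10,10], Ember [11,11], Neon [12,12], Ember [13,13]; all 11 songs appear in both, in order. dp[13][13] = 11 confirms this is the maximum.

11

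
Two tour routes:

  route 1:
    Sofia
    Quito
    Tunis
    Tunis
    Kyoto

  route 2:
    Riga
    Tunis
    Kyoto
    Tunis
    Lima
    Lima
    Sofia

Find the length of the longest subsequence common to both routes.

One common subsequence of length 2: Tunis [3,2], Tunis [4,4], and the DP table's final entry dp[5][7] is also 2, so no common subsequence is longer.

2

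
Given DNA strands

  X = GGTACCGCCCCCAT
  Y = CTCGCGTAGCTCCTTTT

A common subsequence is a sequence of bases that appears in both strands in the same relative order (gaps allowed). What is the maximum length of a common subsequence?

Match G at X[1]=Y[4], then G at X[2]=Y[6], then T at X[3]=Y[7], then A at X[4]=Y[8], then G at X[7]=Y[9], then C at X[8]=Y[10], then C at X[9]=Y[12], then C at X[10]=Y[13], then T at X[14]=Y[17] — 9 bases in the same relative order in both, and the DP table's final entry dp[14][17] is also 9, so no common subsequence is longer.

9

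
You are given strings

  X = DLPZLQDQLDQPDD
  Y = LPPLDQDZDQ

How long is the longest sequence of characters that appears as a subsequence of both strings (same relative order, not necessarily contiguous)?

7

One common subsequence of length 7: L at X[2]=Y[1], P at X[3]=Y[3], L at X[5]=Y[4], Q at X[6]=Y[6], D at X[7]=Y[7], D at X[10]=Y[9], Q at X[11]=Y[10]. The LCS DP gives dp[14][10] = 7, so this is optimal.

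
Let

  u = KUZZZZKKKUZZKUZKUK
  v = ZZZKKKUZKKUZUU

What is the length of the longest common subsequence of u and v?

12

Pick Z at u[4]=v[1], Z at u[5]=v[2], Z at u[6]=v[3], K at u[7]=v[4], K at u[8]=v[5], K at u[9]=v[6], U at u[10]=v[7], Z at u[11]=v[8], K at u[13]=v[10], U at u[14]=v[11], Z at u[15]=v[12], U at u[17]=v[14]; all 12 characters appear in both, in order. dp[18][14] = 12 confirms this is the maximum.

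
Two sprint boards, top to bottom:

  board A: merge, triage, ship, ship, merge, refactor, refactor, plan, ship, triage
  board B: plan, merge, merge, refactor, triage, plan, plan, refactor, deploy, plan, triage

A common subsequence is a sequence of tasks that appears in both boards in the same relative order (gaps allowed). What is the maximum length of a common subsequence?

6

Match merge (board A #1, board B #2); then merge (board A #5, board B #3); then refactor (board A #6, board B #4); then refactor (board A #7, board B #8); then plan (board A #8, board B #10); then triage (board A #10, board B #11) — 6 tasks in the same relative order in both. The LCS DP gives dp[10][11] = 6, so this is optimal.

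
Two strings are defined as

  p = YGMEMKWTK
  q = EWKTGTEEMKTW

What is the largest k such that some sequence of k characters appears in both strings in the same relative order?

5

Let dp[i][j] be the LCS length of the first i characters of p and the first j characters of q. dp[i][j] = dp[i-1][j-1]+1 when the i-th and j-th characters match, else max(dp[i-1][j], dp[i][j-1]).
    ·  E  W  K  T  G  T  E  E  M  K  T  W
 ·  0  0  0  0  0  0  0  0  0  0  0  0  0
 Y  0  0  0  0  0  0  0  0  0  0  0  0  0
 G  0  0  0  0  0  1  1  1  1  1  1  1  1
 M  0  0  0  0  0  1  1  1  1  2  2  2  2
 E  0  1  1  1  1  1  1  2  2  2  2  2  2
 M  0  1  1  1  1  1  1  2  2  3  3  3  3
 K  0  1  1  2  2  2  2  2  2  3  4  4  4
 W  0  1  2  2  2  2  2  2  2  3  4  4  5
 T  0  1  2  2  3  3  3  3  3  3  4  5  5
 K  0  1  2  3  3  3  3  3  3  3  4  5  5
dp[9][12] = 5. One LCS (by backtracking along matches): GEMKW.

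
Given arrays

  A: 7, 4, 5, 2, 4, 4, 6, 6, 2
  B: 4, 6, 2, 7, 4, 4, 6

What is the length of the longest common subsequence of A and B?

Match 4 [2,1], 2 [4,3], 4 [5,5], 4 [6,6], 6 [8,7] — 5 values in the same relative order in both, and the DP table's final entry dp[9][7] is also 5, so no common subsequence is longer.

5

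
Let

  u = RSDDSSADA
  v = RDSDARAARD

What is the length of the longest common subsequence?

Let dp[i][j] be the LCS length of the first i characters of u and the first j characters of v. dp[i][j] = dp[i-1][j-1]+1 when the i-th and j-th characters match, else max(dp[i-1][j], dp[i][j-1]).
    ·  R  D  S  D  A  R  A  A  R  D
 ·  0  0  0  0  0  0  0  0  0  0  0
 R  0  1  1  1  1  1  1  1  1  1  1
 S  0  1  1  2  2  2  2  2  2  2  2
 D  0  1  2  2  3  3  3  3  3  3  3
 D  0  1  2  2  3  3  3  3  3  3  4
 S  0  1  2  3  3  3  3  3  3  3  4
 S  0  1  2  3  3  3  3  3  3  3  4
 A  0  1  2  3  3  4  4  4  4  4  4
 D  0  1  2  3  4  4  4  4  4  4  5
 A  0  1  2  3  4  5  5  5  5  5  5
dp[9][10] = 5. One LCS (by backtracking along matches): RSDAD.

5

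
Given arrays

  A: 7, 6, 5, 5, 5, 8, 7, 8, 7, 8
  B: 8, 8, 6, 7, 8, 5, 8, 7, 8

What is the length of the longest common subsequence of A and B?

5

Taking 7 at A[1]=B[4], 5 at A[5]=B[6], 8 at A[8]=B[7], 7 at A[9]=B[8], 8 at A[10]=B[9] gives a common subsequence of length 5. The LCS DP gives dp[10][9] = 5, so this is optimal.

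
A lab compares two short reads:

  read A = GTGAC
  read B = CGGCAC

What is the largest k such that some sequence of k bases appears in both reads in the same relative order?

4

Taking G (read A #1, read B #2); then G (read A #3, read B #3); then A (read A #4, read B #5); then C (read A #5, read B #6) gives a common subsequence of length 4. The LCS DP gives dp[5][6] = 4, so this is optimal.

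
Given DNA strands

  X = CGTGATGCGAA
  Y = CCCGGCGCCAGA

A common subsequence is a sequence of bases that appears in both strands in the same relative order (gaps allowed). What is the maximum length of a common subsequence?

Taking C [1,3], G [2,4], G [4,5], G [7,7], C [8,9], G [9,11], A [11,12] gives a common subsequence of length 7, and the DP table's final entry dp[11][12] is also 7, so no common subsequence is longer.

7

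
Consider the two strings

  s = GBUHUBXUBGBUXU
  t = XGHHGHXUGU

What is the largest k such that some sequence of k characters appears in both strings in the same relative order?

Match G (s #1, t #5), H (s #4, t #6), X (s #7, t #7), U (s #8, t #8), G (s #10, t #9), U (s #14, t #10) — 6 characters in the same relative order in both. The LCS DP gives dp[14][10] = 6, so this is optimal.

6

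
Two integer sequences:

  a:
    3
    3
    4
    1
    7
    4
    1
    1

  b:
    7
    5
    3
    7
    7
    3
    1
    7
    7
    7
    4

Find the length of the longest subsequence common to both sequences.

5

Match 3 [1,3] → 3 [2,6] → 1 [4,7] → 7 [5,10] → 4 [6,11] — 5 values in the same relative order in both, and the DP table's final entry dp[8][11] is also 5, so no common subsequence is longer.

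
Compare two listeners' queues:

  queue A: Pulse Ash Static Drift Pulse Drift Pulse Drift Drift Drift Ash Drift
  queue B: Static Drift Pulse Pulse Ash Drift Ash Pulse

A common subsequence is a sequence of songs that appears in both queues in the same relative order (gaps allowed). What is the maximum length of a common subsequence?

Match Static [3,1], Drift [4,2], Pulse [5,3], Pulse [7,4], Drift [10,6], Ash [11,7] — 6 songs in the same relative order in both. Since dp[12][8] = 6, nothing longer is possible.

6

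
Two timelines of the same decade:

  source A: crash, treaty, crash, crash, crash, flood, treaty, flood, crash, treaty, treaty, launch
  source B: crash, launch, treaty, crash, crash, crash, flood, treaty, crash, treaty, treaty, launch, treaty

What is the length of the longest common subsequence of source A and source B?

Match crash [1,1], then treaty [2,3], then crash [3,4], then crash [4,5], then crash [5,6], then flood [6,7], then treaty [7,8], then crash [9,9], then treaty [10,10], then treaty [11,11], then launch [12,12] — 11 events in the same relative order in both. dp[12][13] = 11 confirms this is the maximum.

11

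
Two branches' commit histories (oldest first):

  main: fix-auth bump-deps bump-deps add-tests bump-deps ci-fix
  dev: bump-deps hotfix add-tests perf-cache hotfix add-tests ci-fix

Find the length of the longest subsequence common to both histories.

3

Pick bump-deps [2,1], add-tests [4,6], ci-fix [6,7]; all 3 commits appear in both, in order. The LCS DP gives dp[6][7] = 3, so this is optimal.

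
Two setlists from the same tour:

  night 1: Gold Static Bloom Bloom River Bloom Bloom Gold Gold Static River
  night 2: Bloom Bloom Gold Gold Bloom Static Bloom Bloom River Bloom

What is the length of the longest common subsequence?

One common subsequence of length 6: Gold (night 1 #1, night 2 #4), then Static (night 1 #2, night 2 #6), then Bloom (night 1 #3, night 2 #7), then Bloom (night 1 #4, night 2 #8), then River (night 1 #5, night 2 #9), then Bloom (night 1 #7, night 2 #10). dp[11][10] = 6 confirms this is the maximum.

6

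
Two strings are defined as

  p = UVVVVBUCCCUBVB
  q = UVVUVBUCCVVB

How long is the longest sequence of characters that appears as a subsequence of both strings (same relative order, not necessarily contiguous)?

10

Pick U [1,1] → V [2,2] → V [3,3] → V [5,5] → B [6,6] → U [7,7] → C [8,8] → C [9,9] → V [13,11] → B [14,12]; all 10 characters appear in both, in order. Since dp[14][12] = 10, nothing longer is possible.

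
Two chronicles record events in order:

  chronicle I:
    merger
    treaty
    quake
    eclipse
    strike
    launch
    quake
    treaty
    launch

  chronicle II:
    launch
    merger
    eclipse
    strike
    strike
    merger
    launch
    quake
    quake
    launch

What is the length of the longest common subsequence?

6

One common subsequence of length 6: merger [1,2]; then eclipse [4,3]; then strike [5,5]; then launch [6,7]; then quake [7,9]; then launch [9,10]. dp[9][10] = 6 confirms this is the maximum.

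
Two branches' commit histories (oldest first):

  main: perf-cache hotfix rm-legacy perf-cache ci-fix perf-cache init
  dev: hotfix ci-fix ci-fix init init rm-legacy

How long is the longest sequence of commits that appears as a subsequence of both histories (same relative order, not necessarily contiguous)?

Pick hotfix (main #2, dev #1), then ci-fix (main #5, dev #3), then init (main #7, dev #5); all 3 commits appear in both, in order, and the DP table's final entry dp[7][6] is also 3, so no common subsequence is longer.

3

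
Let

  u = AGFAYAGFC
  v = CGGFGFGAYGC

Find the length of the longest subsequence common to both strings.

Pick G (u #2, v #5) → F (u #3, v #6) → A (u #4, v #8) → Y (u #5, v #9) → G (u #7, v #10) → C (u #9, v #11); all 6 characters appear in both, in order. dp[9][11] = 6 confirms this is the maximum.

6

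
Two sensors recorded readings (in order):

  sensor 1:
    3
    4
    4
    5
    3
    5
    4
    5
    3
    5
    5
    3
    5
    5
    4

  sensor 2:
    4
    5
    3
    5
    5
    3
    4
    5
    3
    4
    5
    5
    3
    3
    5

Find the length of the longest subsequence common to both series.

11

One common subsequence of length 11: 4 [3,1], 5 [4,2], 3 [5,3], 5 [6,5], 4 [7,7], 5 [8,8], 3 [9,9], 5 [10,11], 5 [11,12], 3 [12,14], 5 [14,15], and the DP table's final entry dp[15][15] is also 11, so no common subsequence is longer.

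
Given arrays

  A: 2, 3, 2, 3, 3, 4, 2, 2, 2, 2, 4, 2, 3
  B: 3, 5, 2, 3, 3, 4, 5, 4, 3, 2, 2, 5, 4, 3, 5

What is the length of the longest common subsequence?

9

Taking 3 (A #2, B #1); then 2 (A #3, B #3); then 3 (A #4, B #4); then 3 (A #5, B #5); then 4 (A #6, B #8); then 2 (A #7, B #10); then 2 (A #8, B #11); then 4 (A #11, B #13); then 3 (A #13, B #14) gives a common subsequence of length 9, and the DP table's final entry dp[13][15] is also 9, so no common subsequence is longer.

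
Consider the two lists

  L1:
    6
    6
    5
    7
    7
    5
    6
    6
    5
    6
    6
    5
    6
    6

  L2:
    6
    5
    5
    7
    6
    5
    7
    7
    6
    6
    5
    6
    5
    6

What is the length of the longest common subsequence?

Taking 6 [1,1] → 6 [2,5] → 5 [3,6] → 7 [4,7] → 7 [5,8] → 6 [7,9] → 6 [8,10] → 5 [9,11] → 6 [11,12] → 5 [12,13] → 6 [14,14] gives a common subsequence of length 11, and the DP table's final entry dp[14][14] is also 11, so no common subsequence is longer.

11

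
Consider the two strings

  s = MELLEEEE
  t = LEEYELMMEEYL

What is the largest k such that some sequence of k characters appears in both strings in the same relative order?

Match E at s[2]=t[2], then E at s[5]=t[3], then E at s[6]=t[5], then E at s[7]=t[9], then E at s[8]=t[10] — 5 characters in the same relative order in both. The LCS DP gives dp[8][12] = 5, so this is optimal.

5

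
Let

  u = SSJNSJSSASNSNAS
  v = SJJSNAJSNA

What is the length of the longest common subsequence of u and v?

Let dp[i][j] be the LCS length of the first i characters of u and the first j characters of v. dp[i][j] = dp[i-1][j-1]+1 when the i-th and j-th characters match, else max(dp[i-1][j], dp[i][j-1]).
    ·  S  J  J  S  N  A  J  S  N  A
 ·  0  0  0  0  0  0  0  0  0  0  0
 S  0  1  1  1  1  1  1  1  1  1  1
 S  0  1  1  1  2  2  2  2  2  2  2
 J  0  1  2  2  2  2  2  3  3  3  3
 N  0  1  2  2  2  3  3  3  3  4  4
 S  0  1  2  2  3  3  3  3  4  4  4
 J  0  1  2  3  3  3  3  4  4  4  4
 S  0  1  2  3  4  4  4  4  5  5  5
 S  0  1  2  3  4  4  4  4  5  5  5
 A  0  1  2  3  4  4  5  5  5  5  6
 S  0  1  2  3  4  4  5  5  6  6  6
 N  0  1  2  3  4  5  5  5  6  7  7
 S  0  1  2  3  4  5  5  5  6  7  7
 N  0  1  2  3  4  5  5  5  6  7  7
 A  0  1  2  3  4  5  6  6  6  7  8
 S  0  1  2  3  4  5  6  6  7  7  8
dp[15][10] = 8. One LCS (by backtracking along matches): SJJSASNA.

8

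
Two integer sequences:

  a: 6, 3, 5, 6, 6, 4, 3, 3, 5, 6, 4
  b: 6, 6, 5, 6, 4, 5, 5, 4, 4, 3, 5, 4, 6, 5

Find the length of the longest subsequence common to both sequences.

Taking 6 at a[1]=b[2], 5 at a[3]=b[3], 6 at a[4]=b[4], 4 at a[6]=b[9], 3 at a[8]=b[10], 5 at a[9]=b[11], 6 at a[10]=b[13] gives a common subsequence of length 7. The LCS DP gives dp[11][14] = 7, so this is optimal.

7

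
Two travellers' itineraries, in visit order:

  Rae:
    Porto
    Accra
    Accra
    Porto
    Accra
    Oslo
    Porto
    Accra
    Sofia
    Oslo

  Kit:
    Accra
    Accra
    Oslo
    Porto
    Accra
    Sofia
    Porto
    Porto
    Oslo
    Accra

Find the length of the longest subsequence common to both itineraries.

Match Accra (Rae #3, Kit #1) → Accra (Rae #5, Kit #2) → Oslo (Rae #6, Kit #3) → Porto (Rae #7, Kit #4) → Accra (Rae #8, Kit #5) → Sofia (Rae #9, Kit #6) → Oslo (Rae #10, Kit #9) — 7 stops in the same relative order in both. The LCS DP gives dp[10][10] = 7, so this is optimal.

7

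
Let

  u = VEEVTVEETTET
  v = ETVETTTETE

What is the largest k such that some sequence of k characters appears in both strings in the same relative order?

8

One common subsequence of length 8: E [3,1] → T [5,2] → V [6,3] → E [7,4] → T [9,6] → T [10,7] → E [11,8] → T [12,9]. Since dp[12][10] = 8, nothing longer is possible.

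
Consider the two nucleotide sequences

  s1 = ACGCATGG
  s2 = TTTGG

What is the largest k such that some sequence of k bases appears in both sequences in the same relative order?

Let dp[i][j] be the LCS length of the first i bases of s1 and the first j bases of s2. dp[i][j] = dp[i-1][j-1]+1 when the i-th and j-th bases match, else max(dp[i-1][j], dp[i][j-1]).
    ·  T  T  T  G  G
 ·  0  0  0  0  0  0
 A  0  0  0  0  0  0
 C  0  0  0  0  0  0
 G  0  0  0  0  1  1
 C  0  0  0  0  1  1
 A  0  0  0  0  1  1
 T  0  1  1  1  1  1
 G  0  1  1  1  2  2
 G  0  1  1  1  2  3
dp[8][5] = 3. One LCS (by backtracking along matches): TGG.

3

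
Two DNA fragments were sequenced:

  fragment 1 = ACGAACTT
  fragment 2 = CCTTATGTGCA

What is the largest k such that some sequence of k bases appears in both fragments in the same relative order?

One common subsequence of length 4: C at fragment 1[2]=fragment 2[2] → A at fragment 1[5]=fragment 2[5] → T at fragment 1[7]=fragment 2[6] → T at fragment 1[8]=fragment 2[8]. Since dp[8][11] = 4, nothing longer is possible.

4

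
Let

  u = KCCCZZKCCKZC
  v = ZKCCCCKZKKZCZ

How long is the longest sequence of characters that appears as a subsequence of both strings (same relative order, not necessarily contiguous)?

9

Taking K [1,2], C [2,4], C [3,5], C [4,6], Z [6,8], K [7,9], K [10,10], Z [11,11], C [12,12] gives a common subsequence of length 9. Since dp[12][13] = 9, nothing longer is possible.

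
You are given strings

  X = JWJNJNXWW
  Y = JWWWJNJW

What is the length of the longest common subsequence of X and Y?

Let dp[i][j] be the LCS length of the first i characters of X and the first j characters of Y. dp[i][j] = dp[i-1][j-1]+1 when the i-th and j-th characters match, else max(dp[i-1][j], dp[i][j-1]).
    ·  J  W  W  W  J  N  J  W
 ·  0  0  0  0  0  0  0  0  0
 J  0  1  1  1  1  1  1  1  1
 W  0  1  2  2  2  2  2  2  2
 J  0  1  2  2  2  3  3  3  3
 N  0  1  2  2  2  3  4  4  4
 J  0  1  2  2  2  3  4  5  5
 N  0  1  2  2  2  3  4  5  5
 X  0  1  2  2  2  3  4  5  5
 W  0  1  2  3  3  3  4  5  6
 W  0  1  2  3  4  4  4  5  6
dp[9][8] = 6. One LCS (by backtracking along matches): JWJNJW.

6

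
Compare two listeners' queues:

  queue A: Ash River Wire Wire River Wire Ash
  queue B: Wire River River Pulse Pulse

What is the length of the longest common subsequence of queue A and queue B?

2

Pick River (queue A #2, queue B #2), River (queue A #5, queue B #3); all 2 songs appear in both, in order. The LCS DP gives dp[7][5] = 2, so this is optimal.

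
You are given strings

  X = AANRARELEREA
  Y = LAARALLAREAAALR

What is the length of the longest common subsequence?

8

Pick A (X #1, Y #2), then A (X #2, Y #3), then R (X #4, Y #4), then A (X #5, Y #8), then R (X #6, Y #9), then E (X #7, Y #10), then L (X #8, Y #14), then R (X #10, Y #15); all 8 characters appear in both, in order, and the DP table's final entry dp[12][15] is also 8, so no common subsequence is longer.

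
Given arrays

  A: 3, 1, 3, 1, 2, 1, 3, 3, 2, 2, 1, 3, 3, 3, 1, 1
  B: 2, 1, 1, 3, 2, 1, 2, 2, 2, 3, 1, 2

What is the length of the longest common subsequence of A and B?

Taking 1 at A[2]=B[3], 3 at A[3]=B[4], 1 at A[4]=B[6], 2 at A[5]=B[7], 2 at A[9]=B[8], 2 at A[10]=B[9], 3 at A[14]=B[10], 1 at A[15]=B[11] gives a common subsequence of length 8, and the DP table's final entry dp[16][12] is also 8, so no common subsequence is longer.

8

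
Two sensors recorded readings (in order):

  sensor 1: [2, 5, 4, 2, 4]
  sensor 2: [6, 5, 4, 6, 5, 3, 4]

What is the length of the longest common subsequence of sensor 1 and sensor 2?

3

Let dp[i][j] be the LCS length of the first i values of sensor 1 and the first j values of sensor 2. dp[i][j] = dp[i-1][j-1]+1 when the i-th and j-th values match, else max(dp[i-1][j], dp[i][j-1]).
    ·  6  5  4  6  5  3  4
 ·  0  0  0  0  0  0  0  0
 2  0  0  0  0  0  0  0  0
 5  0  0  1  1  1  1  1  1
 4  0  0  1  2  2  2  2  2
 2  0  0  1  2  2  2  2  2
 4  0  0  1  2  2  2  2  3
dp[5][7] = 3. One LCS (by backtracking along matches): 5, 4, 4.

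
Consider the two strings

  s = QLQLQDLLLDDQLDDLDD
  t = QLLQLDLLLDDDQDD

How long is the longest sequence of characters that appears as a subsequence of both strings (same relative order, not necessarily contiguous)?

Match Q [1,1], then L [2,3], then Q [3,4], then L [4,5], then D [6,6], then L [7,7], then L [8,8], then L [9,9], then D [10,11], then D [11,12], then Q [12,13], then D [17,14], then D [18,15] — 13 characters in the same relative order in both, and the DP table's final entry dp[18][15] is also 13, so no common subsequence is longer.

13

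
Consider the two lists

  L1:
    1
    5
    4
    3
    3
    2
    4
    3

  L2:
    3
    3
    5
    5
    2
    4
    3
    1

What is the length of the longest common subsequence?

5

Taking 3 (L1 #4, L2 #1) → 3 (L1 #5, L2 #2) → 2 (L1 #6, L2 #5) → 4 (L1 #7, L2 #6) → 3 (L1 #8, L2 #7) gives a common subsequence of length 5. Since dp[8][8] = 5, nothing longer is possible.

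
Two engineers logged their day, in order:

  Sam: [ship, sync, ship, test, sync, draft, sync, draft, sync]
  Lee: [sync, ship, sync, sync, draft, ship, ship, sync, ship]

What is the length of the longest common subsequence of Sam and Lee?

6

One common subsequence of length 6: sync at Sam[2]=Lee[1], then ship at Sam[3]=Lee[2], then sync at Sam[5]=Lee[3], then sync at Sam[7]=Lee[4], then draft at Sam[8]=Lee[5], then sync at Sam[9]=Lee[8]. dp[9][9] = 6 confirms this is the maximum.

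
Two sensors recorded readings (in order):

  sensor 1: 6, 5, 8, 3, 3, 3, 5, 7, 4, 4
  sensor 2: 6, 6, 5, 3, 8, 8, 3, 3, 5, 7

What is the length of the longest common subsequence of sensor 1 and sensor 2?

Match 6 [1,2] → 5 [2,3] → 8 [3,6] → 3 [5,7] → 3 [6,8] → 5 [7,9] → 7 [8,10] — 7 values in the same relative order in both. dp[10][10] = 7 confirms this is the maximum.

7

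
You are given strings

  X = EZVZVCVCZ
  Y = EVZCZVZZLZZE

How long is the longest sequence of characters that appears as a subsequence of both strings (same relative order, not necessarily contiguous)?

Let dp[i][j] be the LCS length of the first i characters of X and the first j characters of Y. dp[i][j] = dp[i-1][j-1]+1 when the i-th and j-th characters match, else max(dp[i-1][j], dp[i][j-1]).
    ·  E  V  Z  C  Z  V  Z  Z  L  Z  Z  E
 ·  0  0  0  0  0  0  0  0  0  0  0  0  0
 E  0  1  1  1  1  1  1  1  1  1  1  1  1
 Z  0  1  1  2  2  2  2  2  2  2  2  2  2
 V  0  1  2  2  2  2  3  3  3  3  3  3  3
 Z  0  1  2  3  3  3  3  4  4  4  4  4  4
 V  0  1  2  3  3  3  4  4  4  4  4  4  4
 C  0  1  2  3  4  4  4  4  4  4  4  4  4
 V  0  1  2  3  4  4  5  5  5  5  5  5  5
 C  0  1  2  3  4  4  5  5  5  5  5  5  5
 Z  0  1  2  3  4  5  5  6  6  6  6  6  6
dp[9][12] = 6. One LCS (by backtracking along matches): EVZCVZ.

6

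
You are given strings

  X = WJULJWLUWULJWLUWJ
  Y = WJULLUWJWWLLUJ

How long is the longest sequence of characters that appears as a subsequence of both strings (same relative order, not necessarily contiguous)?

12

Taking W (X #1, Y #1); then J (X #2, Y #2); then U (X #3, Y #3); then L (X #4, Y #4); then L (X #7, Y #5); then U (X #8, Y #6); then W (X #9, Y #7); then J (X #12, Y #8); then W (X #13, Y #10); then L (X #14, Y #12); then U (X #15, Y #13); then J (X #17, Y #14) gives a common subsequence of length 12, and the DP table's final entry dp[17][14] is also 12, so no common subsequence is longer.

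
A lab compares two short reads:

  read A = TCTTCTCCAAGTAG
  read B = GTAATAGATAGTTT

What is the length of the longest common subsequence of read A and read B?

One common subsequence of length 7: T [1,2], then T [6,5], then A [9,6], then A [10,8], then T [12,9], then A [13,10], then G [14,11]. dp[14][14] = 7 confirms this is the maximum.

7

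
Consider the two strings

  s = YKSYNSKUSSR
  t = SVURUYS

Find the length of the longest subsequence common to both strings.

3

One common subsequence of length 3: S at s[3]=t[1], then Y at s[4]=t[6], then S at s[10]=t[7], and the DP table's final entry dp[11][7] is also 3, so no common subsequence is longer.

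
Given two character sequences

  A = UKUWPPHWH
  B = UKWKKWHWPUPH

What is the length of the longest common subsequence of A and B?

Match U (A #1, B #1); then K (A #2, B #5); then W (A #4, B #8); then P (A #5, B #9); then P (A #6, B #11); then H (A #9, B #12) — 6 characters in the same relative order in both. dp[9][12] = 6 confirms this is the maximum.

6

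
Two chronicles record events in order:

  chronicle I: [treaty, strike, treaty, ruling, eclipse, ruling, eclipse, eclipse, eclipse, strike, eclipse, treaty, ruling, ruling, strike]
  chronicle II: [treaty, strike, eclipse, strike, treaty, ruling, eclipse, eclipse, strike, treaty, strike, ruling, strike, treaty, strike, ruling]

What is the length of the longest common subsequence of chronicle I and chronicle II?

One common subsequence of length 10: treaty (chronicle I #1, chronicle II #1) → strike (chronicle I #2, chronicle II #4) → treaty (chronicle I #3, chronicle II #5) → ruling (chronicle I #6, chronicle II #6) → eclipse (chronicle I #8, chronicle II #7) → eclipse (chronicle I #9, chronicle II #8) → strike (chronicle I #10, chronicle II #9) → treaty (chronicle I #12, chronicle II #10) → ruling (chronicle I #13, chronicle II #12) → ruling (chronicle I #14, chronicle II #16). dp[15][16] = 10 confirms this is the maximum.

10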